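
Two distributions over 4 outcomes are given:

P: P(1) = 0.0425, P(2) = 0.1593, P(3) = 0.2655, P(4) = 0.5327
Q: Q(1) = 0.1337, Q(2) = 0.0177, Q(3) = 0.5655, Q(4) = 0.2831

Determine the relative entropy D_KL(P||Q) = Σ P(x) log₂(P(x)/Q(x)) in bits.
0.6309 bits

D_KL(P||Q) = Σ P(x) log₂(P(x)/Q(x))

Computing term by term:
  P(1)·log₂(P(1)/Q(1)) = 0.0425·log₂(0.0425/0.1337) = -0.07027
  P(2)·log₂(P(2)/Q(2)) = 0.1593·log₂(0.1593/0.0177) = 0.50497
  P(3)·log₂(P(3)/Q(3)) = 0.2655·log₂(0.2655/0.5655) = -0.28961
  P(4)·log₂(P(4)/Q(4)) = 0.5327·log₂(0.5327/0.2831) = 0.48583

D_KL(P||Q) = -0.07027 + 0.50497 - 0.28961 + 0.48583 = 0.63092 ≈ 0.6309 bits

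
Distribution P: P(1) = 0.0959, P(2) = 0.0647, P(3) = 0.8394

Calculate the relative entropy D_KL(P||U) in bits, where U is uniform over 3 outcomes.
0.7930 bits

U(i) = 1/3 for all i

D_KL(P||U) = Σ P(x) log₂(P(x) / (1/3))
           = Σ P(x) log₂(P(x)) + log₂(3)
           = log₂(3) - H(P)

H(P) = -Σ P(x) log₂(P(x)):
  -P(1)·log₂(P(1)) = -(0.0959)·log₂(0.0959) = 0.32437
  -P(2)·log₂(P(2)) = -(0.0647)·log₂(0.0647) = 0.25557
  -P(3)·log₂(P(3)) = -(0.8394)·log₂(0.8394) = 0.21201
H(P) = 0.32437 + 0.25557 + 0.21201 = 0.79195 bits

log₂(3) = 1.58496 bits

D_KL(P||U) = 1.58496 - 0.79195 = 0.79301 ≈ 0.7930 bits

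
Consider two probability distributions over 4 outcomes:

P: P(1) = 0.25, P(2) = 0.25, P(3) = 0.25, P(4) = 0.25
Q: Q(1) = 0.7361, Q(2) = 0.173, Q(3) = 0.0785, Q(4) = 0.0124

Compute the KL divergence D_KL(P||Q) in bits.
1.2445 bits

D_KL(P||Q) = Σ P(x) log₂(P(x)/Q(x))

Computing term by term:
  P(1)·log₂(P(1)/Q(1)) = 0.25·log₂(0.25/0.7361) = -0.38949
  P(2)·log₂(P(2)/Q(2)) = 0.25·log₂(0.25/0.173) = 0.13279
  P(3)·log₂(P(3)/Q(3)) = 0.25·log₂(0.25/0.0785) = 0.41779
  P(4)·log₂(P(4)/Q(4)) = 0.25·log₂(0.25/0.0124) = 1.08338

D_KL(P||Q) = -0.38949 + 0.13279 + 0.41779 + 1.08338 = 1.24447 ≈ 1.2445 bits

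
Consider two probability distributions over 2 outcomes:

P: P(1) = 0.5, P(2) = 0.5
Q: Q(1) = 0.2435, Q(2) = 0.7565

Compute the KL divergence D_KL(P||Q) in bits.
0.2203 bits

D_KL(P||Q) = Σ P(x) log₂(P(x)/Q(x))

Computing term by term:
  P(1)·log₂(P(1)/Q(1)) = 0.5·log₂(0.5/0.2435) = 0.51900
  P(2)·log₂(P(2)/Q(2)) = 0.5·log₂(0.5/0.7565) = -0.29871

D_KL(P||Q) = 0.51900 - 0.29871 = 0.22029 ≈ 0.2203 bits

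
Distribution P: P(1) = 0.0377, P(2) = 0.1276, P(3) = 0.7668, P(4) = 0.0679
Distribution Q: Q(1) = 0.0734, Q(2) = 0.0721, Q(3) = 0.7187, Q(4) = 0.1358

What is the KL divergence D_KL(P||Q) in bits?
0.0726 bits

D_KL(P||Q) = Σ P(x) log₂(P(x)/Q(x))

Computing term by term:
  P(1)·log₂(P(1)/Q(1)) = 0.0377·log₂(0.0377/0.0734) = -0.03624
  P(2)·log₂(P(2)/Q(2)) = 0.1276·log₂(0.1276/0.0721) = 0.10509
  P(3)·log₂(P(3)/Q(3)) = 0.7668·log₂(0.7668/0.7187) = 0.07167
  P(4)·log₂(P(4)/Q(4)) = 0.0679·log₂(0.0679/0.1358) = -0.06790

D_KL(P||Q) = -0.03624 + 0.10509 + 0.07167 - 0.06790 = 0.07262 ≈ 0.0726 bits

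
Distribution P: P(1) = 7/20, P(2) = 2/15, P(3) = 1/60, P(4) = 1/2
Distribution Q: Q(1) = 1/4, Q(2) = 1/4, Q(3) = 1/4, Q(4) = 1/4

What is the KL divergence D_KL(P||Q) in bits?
0.4839 bits

D_KL(P||Q) = Σ P(x) log₂(P(x)/Q(x))

Computing term by term:
  P(1)·log₂(P(1)/Q(1)) = (7/20)·log₂((7/20)/(1/4)) = 0.16990
  P(2)·log₂(P(2)/Q(2)) = (2/15)·log₂((2/15)/(1/4)) = -0.12092
  P(3)·log₂(P(3)/Q(3)) = (1/60)·log₂((1/60)/(1/4)) = -0.06511
  P(4)·log₂(P(4)/Q(4)) = (1/2)·log₂((1/2)/(1/4)) = 0.50000

D_KL(P||Q) = 0.16990 - 0.12092 - 0.06511 + 0.50000 = 0.48387 ≈ 0.4839 bits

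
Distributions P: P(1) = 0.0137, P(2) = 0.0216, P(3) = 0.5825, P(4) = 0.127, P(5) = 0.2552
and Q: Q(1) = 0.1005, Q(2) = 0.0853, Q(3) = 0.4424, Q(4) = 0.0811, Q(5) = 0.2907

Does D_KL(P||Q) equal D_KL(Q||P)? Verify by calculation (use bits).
D_KL(P||Q) = 0.1832 bits, D_KL(Q||P) = 0.2845 bits. No — D_KL(P||Q) ≠ D_KL(Q||P) for this pair.

D_KL(P||Q) = Σ P(x) log₂(P(x)/Q(x))

Computing term by term:
  P(1)·log₂(P(1)/Q(1)) = 0.0137·log₂(0.0137/0.1005) = -0.03939
  P(2)·log₂(P(2)/Q(2)) = 0.0216·log₂(0.0216/0.0853) = -0.04280
  P(3)·log₂(P(3)/Q(3)) = 0.5825·log₂(0.5825/0.4424) = 0.23120
  P(4)·log₂(P(4)/Q(4)) = 0.127·log₂(0.127/0.0811) = 0.08218
  P(5)·log₂(P(5)/Q(5)) = 0.2552·log₂(0.2552/0.2907) = -0.04795

D_KL(P||Q) = -0.03939 - 0.04280 + 0.23120 + 0.08218 - 0.04795 = 0.18324 ≈ 0.1832 bits

D_KL(Q||P) = Σ Q(x) log₂(Q(x)/P(x))

Computing term by term:
  Q(1)·log₂(Q(1)/P(1)) = 0.1005·log₂(0.1005/0.0137) = 0.28893
  Q(2)·log₂(Q(2)/P(2)) = 0.0853·log₂(0.0853/0.0216) = 0.16902
  Q(3)·log₂(Q(3)/P(3)) = 0.4424·log₂(0.4424/0.5825) = -0.17559
  Q(4)·log₂(Q(4)/P(4)) = 0.0811·log₂(0.0811/0.127) = -0.05248
  Q(5)·log₂(Q(5)/P(5)) = 0.2907·log₂(0.2907/0.2552) = 0.05462

D_KL(Q||P) = 0.28893 + 0.16902 - 0.17559 - 0.05248 + 0.05462 = 0.28450 ≈ 0.2845 bits

These are NOT equal (difference: 0.1013 bits). KL divergence is asymmetric: D_KL(P||Q) ≠ D_KL(Q||P) in general.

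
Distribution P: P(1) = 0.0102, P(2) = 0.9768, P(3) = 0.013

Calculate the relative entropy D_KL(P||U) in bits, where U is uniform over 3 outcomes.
1.4030 bits

U(i) = 1/3 for all i

D_KL(P||U) = Σ P(x) log₂(P(x) / (1/3))
           = Σ P(x) log₂(P(x)) + log₂(3)
           = log₂(3) - H(P)

H(P) = -Σ P(x) log₂(P(x)):
  -P(1)·log₂(P(1)) = -(0.0102)·log₂(0.0102) = 0.06748
  -P(2)·log₂(P(2)) = -(0.9768)·log₂(0.9768) = 0.03308
  -P(3)·log₂(P(3)) = -(0.013)·log₂(0.013) = 0.08145
H(P) = 0.06748 + 0.03308 + 0.08145 = 0.18201 bits

log₂(3) = 1.58496 bits

D_KL(P||U) = 1.58496 - 0.18201 = 1.40295 ≈ 1.4030 bits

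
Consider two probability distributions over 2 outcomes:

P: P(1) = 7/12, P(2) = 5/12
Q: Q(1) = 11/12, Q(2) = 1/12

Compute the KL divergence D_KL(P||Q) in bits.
0.5871 bits

D_KL(P||Q) = Σ P(x) log₂(P(x)/Q(x))

Computing term by term:
  P(1)·log₂(P(1)/Q(1)) = (7/12)·log₂((7/12)/(11/12)) = -0.38038
  P(2)·log₂(P(2)/Q(2)) = (5/12)·log₂((5/12)/(1/12)) = 0.96747

D_KL(P||Q) = -0.38038 + 0.96747 = 0.58709 ≈ 0.5871 bits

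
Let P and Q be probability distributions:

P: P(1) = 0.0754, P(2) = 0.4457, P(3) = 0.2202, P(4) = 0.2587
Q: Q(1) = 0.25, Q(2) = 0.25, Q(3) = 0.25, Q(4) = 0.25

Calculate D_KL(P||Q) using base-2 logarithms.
0.2138 bits

D_KL(P||Q) = Σ P(x) log₂(P(x)/Q(x))

Computing term by term:
  P(1)·log₂(P(1)/Q(1)) = 0.0754·log₂(0.0754/0.25) = -0.13039
  P(2)·log₂(P(2)/Q(2)) = 0.4457·log₂(0.4457/0.25) = 0.37178
  P(3)·log₂(P(3)/Q(3)) = 0.2202·log₂(0.2202/0.25) = -0.04032
  P(4)·log₂(P(4)/Q(4)) = 0.2587·log₂(0.2587/0.25) = 0.01277

D_KL(P||Q) = -0.13039 + 0.37178 - 0.04032 + 0.01277 = 0.21384 ≈ 0.2138 bits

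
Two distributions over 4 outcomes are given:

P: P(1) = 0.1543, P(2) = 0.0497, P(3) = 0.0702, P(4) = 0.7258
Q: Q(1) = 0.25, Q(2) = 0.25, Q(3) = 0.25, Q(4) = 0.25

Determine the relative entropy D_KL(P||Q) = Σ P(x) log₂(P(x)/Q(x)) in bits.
0.7641 bits

D_KL(P||Q) = Σ P(x) log₂(P(x)/Q(x))

Computing term by term:
  P(1)·log₂(P(1)/Q(1)) = 0.1543·log₂(0.1543/0.25) = -0.10742
  P(2)·log₂(P(2)/Q(2)) = 0.0497·log₂(0.0497/0.25) = -0.11583
  P(3)·log₂(P(3)/Q(3)) = 0.0702·log₂(0.0702/0.25) = -0.12863
  P(4)·log₂(P(4)/Q(4)) = 0.7258·log₂(0.7258/0.25) = 1.11602

D_KL(P||Q) = -0.10742 - 0.11583 - 0.12863 + 1.11602 = 0.76414 ≈ 0.7641 bits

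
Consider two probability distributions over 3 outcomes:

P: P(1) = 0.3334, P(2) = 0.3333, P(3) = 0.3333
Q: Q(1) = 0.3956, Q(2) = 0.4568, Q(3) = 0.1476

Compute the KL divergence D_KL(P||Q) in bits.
0.1578 bits

D_KL(P||Q) = Σ P(x) log₂(P(x)/Q(x))

Computing term by term:
  P(1)·log₂(P(1)/Q(1)) = 0.3334·log₂(0.3334/0.3956) = -0.08228
  P(2)·log₂(P(2)/Q(2)) = 0.3333·log₂(0.3333/0.4568) = -0.15157
  P(3)·log₂(P(3)/Q(3)) = 0.3333·log₂(0.3333/0.1476) = 0.39167

D_KL(P||Q) = -0.08228 - 0.15157 + 0.39167 = 0.15782 ≈ 0.1578 bits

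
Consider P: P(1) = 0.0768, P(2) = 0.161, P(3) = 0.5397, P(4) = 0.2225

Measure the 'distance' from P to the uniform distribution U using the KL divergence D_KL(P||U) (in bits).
0.3288 bits

U(i) = 1/4 for all i

D_KL(P||U) = Σ P(x) log₂(P(x) / (1/4))
           = Σ P(x) log₂(P(x)) + log₂(4)
           = log₂(4) - H(P)

H(P) = -Σ P(x) log₂(P(x)):
  -P(1)·log₂(P(1)) = -(0.0768)·log₂(0.0768) = 0.28437
  -P(2)·log₂(P(2)) = -(0.161)·log₂(0.161) = 0.42421
  -P(3)·log₂(P(3)) = -(0.5397)·log₂(0.5397) = 0.48021
  -P(4)·log₂(P(4)) = -(0.2225)·log₂(0.2225) = 0.48241
H(P) = 0.28437 + 0.42421 + 0.48021 + 0.48241 = 1.67120 bits

log₂(4) = 2.00000 bits

D_KL(P||U) = 2.00000 - 1.67120 = 0.32880 ≈ 0.3288 bits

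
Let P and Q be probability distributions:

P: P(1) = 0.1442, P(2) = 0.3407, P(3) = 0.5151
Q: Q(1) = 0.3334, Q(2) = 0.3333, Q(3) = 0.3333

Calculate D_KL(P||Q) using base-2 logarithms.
0.1599 bits

D_KL(P||Q) = Σ P(x) log₂(P(x)/Q(x))

Computing term by term:
  P(1)·log₂(P(1)/Q(1)) = 0.1442·log₂(0.1442/0.3334) = -0.17436
  P(2)·log₂(P(2)/Q(2)) = 0.3407·log₂(0.3407/0.3333) = 0.01079
  P(3)·log₂(P(3)/Q(3)) = 0.5151·log₂(0.5151/0.3333) = 0.32350

D_KL(P||Q) = -0.17436 + 0.01079 + 0.32350 = 0.15993 ≈ 0.1599 bits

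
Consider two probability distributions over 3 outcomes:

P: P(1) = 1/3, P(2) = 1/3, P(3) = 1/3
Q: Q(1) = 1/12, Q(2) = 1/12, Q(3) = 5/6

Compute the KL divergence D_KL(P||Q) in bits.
0.8927 bits

D_KL(P||Q) = Σ P(x) log₂(P(x)/Q(x))

Computing term by term:
  P(1)·log₂(P(1)/Q(1)) = (1/3)·log₂((1/3)/(1/12)) = 0.66667
  P(2)·log₂(P(2)/Q(2)) = (1/3)·log₂((1/3)/(1/12)) = 0.66667
  P(3)·log₂(P(3)/Q(3)) = (1/3)·log₂((1/3)/(5/6)) = -0.44064

D_KL(P||Q) = 0.66667 + 0.66667 - 0.44064 = 0.89270 ≈ 0.8927 bits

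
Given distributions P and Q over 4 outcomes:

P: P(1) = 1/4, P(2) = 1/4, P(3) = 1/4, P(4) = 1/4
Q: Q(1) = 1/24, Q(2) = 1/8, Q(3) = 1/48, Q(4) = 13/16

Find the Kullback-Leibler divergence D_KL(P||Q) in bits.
1.3674 bits

D_KL(P||Q) = Σ P(x) log₂(P(x)/Q(x))

Computing term by term:
  P(1)·log₂(P(1)/Q(1)) = (1/4)·log₂((1/4)/(1/24)) = 0.64624
  P(2)·log₂(P(2)/Q(2)) = (1/4)·log₂((1/4)/(1/8)) = 0.25000
  P(3)·log₂(P(3)/Q(3)) = (1/4)·log₂((1/4)/(1/48)) = 0.89624
  P(4)·log₂(P(4)/Q(4)) = (1/4)·log₂((1/4)/(13/16)) = -0.42511

D_KL(P||Q) = 0.64624 + 0.25000 + 0.89624 - 0.42511 = 1.36737 ≈ 1.3674 bits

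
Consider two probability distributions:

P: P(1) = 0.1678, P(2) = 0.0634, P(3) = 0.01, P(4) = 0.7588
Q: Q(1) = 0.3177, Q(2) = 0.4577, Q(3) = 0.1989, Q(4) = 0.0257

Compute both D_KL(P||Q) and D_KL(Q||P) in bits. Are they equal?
D_KL(P||Q) = 3.3274 bits, D_KL(Q||P) = 2.3304 bits. No, they are not equal.

D_KL(P||Q) = Σ P(x) log₂(P(x)/Q(x))

Computing term by term:
  P(1)·log₂(P(1)/Q(1)) = 0.1678·log₂(0.1678/0.3177) = -0.15453
  P(2)·log₂(P(2)/Q(2)) = 0.0634·log₂(0.0634/0.4577) = -0.18081
  P(3)·log₂(P(3)/Q(3)) = 0.01·log₂(0.01/0.1989) = -0.04314
  P(4)·log₂(P(4)/Q(4)) = 0.7588·log₂(0.7588/0.0257) = 3.70589

D_KL(P||Q) = -0.15453 - 0.18081 - 0.04314 + 3.70589 = 3.32741 ≈ 3.3274 bits

D_KL(Q||P) = Σ Q(x) log₂(Q(x)/P(x))

Computing term by term:
  Q(1)·log₂(Q(1)/P(1)) = 0.3177·log₂(0.3177/0.1678) = 0.29258
  Q(2)·log₂(Q(2)/P(2)) = 0.4577·log₂(0.4577/0.0634) = 1.30529
  Q(3)·log₂(Q(3)/P(3)) = 0.1989·log₂(0.1989/0.01) = 0.85805
  Q(4)·log₂(Q(4)/P(4)) = 0.0257·log₂(0.0257/0.7588) = -0.12552

D_KL(Q||P) = 0.29258 + 1.30529 + 0.85805 - 0.12552 = 2.33040 ≈ 2.3304 bits

These are NOT equal (difference: 0.9970 bits). KL divergence is asymmetric: D_KL(P||Q) ≠ D_KL(Q||P) in general.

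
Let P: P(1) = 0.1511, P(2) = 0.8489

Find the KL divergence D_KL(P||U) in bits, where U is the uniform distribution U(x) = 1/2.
0.3874 bits

U(i) = 1/2 for all i

D_KL(P||U) = Σ P(x) log₂(P(x) / (1/2))
           = Σ P(x) log₂(P(x)) + log₂(2)
           = log₂(2) - H(P)

H(P) = -Σ P(x) log₂(P(x)):
  -P(1)·log₂(P(1)) = -(0.1511)·log₂(0.1511) = 0.41196
  -P(2)·log₂(P(2)) = -(0.8489)·log₂(0.8489) = 0.20062
H(P) = 0.41196 + 0.20062 = 0.61258 bits

log₂(2) = 1.00000 bits

D_KL(P||U) = 1.00000 - 0.61258 = 0.38742 ≈ 0.3874 bits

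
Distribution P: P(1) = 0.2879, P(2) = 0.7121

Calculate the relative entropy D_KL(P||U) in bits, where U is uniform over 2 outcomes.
0.1340 bits

U(i) = 1/2 for all i

D_KL(P||U) = Σ P(x) log₂(P(x) / (1/2))
           = Σ P(x) log₂(P(x)) + log₂(2)
           = log₂(2) - H(P)

H(P) = -Σ P(x) log₂(P(x)):
  -P(1)·log₂(P(1)) = -(0.2879)·log₂(0.2879) = 0.51717
  -P(2)·log₂(P(2)) = -(0.7121)·log₂(0.7121) = 0.34882
H(P) = 0.51717 + 0.34882 = 0.86599 bits

log₂(2) = 1.00000 bits

D_KL(P||U) = 1.00000 - 0.86599 = 0.13401 ≈ 0.1340 bits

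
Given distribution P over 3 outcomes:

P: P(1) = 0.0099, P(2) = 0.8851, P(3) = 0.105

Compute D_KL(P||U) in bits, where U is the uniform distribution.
1.0218 bits

U(i) = 1/3 for all i

D_KL(P||U) = Σ P(x) log₂(P(x) / (1/3))
           = Σ P(x) log₂(P(x)) + log₂(3)
           = log₂(3) - H(P)

H(P) = -Σ P(x) log₂(P(x)):
  -P(1)·log₂(P(1)) = -(0.0099)·log₂(0.0099) = 0.06592
  -P(2)·log₂(P(2)) = -(0.8851)·log₂(0.8851) = 0.15586
  -P(3)·log₂(P(3)) = -(0.105)·log₂(0.105) = 0.34141
H(P) = 0.06592 + 0.15586 + 0.34141 = 0.56319 bits

log₂(3) = 1.58496 bits

D_KL(P||U) = 1.58496 - 0.56319 = 1.02177 ≈ 1.0218 bits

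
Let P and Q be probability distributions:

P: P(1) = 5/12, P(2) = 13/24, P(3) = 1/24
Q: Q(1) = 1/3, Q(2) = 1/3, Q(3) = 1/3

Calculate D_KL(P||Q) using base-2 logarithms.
0.3885 bits

D_KL(P||Q) = Σ P(x) log₂(P(x)/Q(x))

Computing term by term:
  P(1)·log₂(P(1)/Q(1)) = (5/12)·log₂((5/12)/(1/3)) = 0.13414
  P(2)·log₂(P(2)/Q(2)) = (13/24)·log₂((13/24)/(1/3)) = 0.37940
  P(3)·log₂(P(3)/Q(3)) = (1/24)·log₂((1/24)/(1/3)) = -0.12500

D_KL(P||Q) = 0.13414 + 0.37940 - 0.12500 = 0.38854 ≈ 0.3885 bits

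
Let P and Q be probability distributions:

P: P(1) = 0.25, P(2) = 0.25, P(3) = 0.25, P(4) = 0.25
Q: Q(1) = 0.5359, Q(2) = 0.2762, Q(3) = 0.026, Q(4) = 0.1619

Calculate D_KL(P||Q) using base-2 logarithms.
0.6621 bits

D_KL(P||Q) = Σ P(x) log₂(P(x)/Q(x))

Computing term by term:
  P(1)·log₂(P(1)/Q(1)) = 0.25·log₂(0.25/0.5359) = -0.27501
  P(2)·log₂(P(2)/Q(2)) = 0.25·log₂(0.25/0.2762) = -0.03595
  P(3)·log₂(P(3)/Q(3)) = 0.25·log₂(0.25/0.026) = 0.81634
  P(4)·log₂(P(4)/Q(4)) = 0.25·log₂(0.25/0.1619) = 0.15671

D_KL(P||Q) = -0.27501 - 0.03595 + 0.81634 + 0.15671 = 0.66209 ≈ 0.6621 bits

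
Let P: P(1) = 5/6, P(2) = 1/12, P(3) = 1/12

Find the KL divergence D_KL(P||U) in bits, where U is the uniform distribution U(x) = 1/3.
0.7683 bits

U(i) = 1/3 for all i

D_KL(P||U) = Σ P(x) log₂(P(x) / (1/3))
           = Σ P(x) log₂(P(x)) + log₂(3)
           = log₂(3) - H(P)

H(P) = -Σ P(x) log₂(P(x)):
  -P(1)·log₂(P(1)) = -(5/6)·log₂(5/6) = 0.21920
  -P(2)·log₂(P(2)) = -(1/12)·log₂(1/12) = 0.29875
  -P(3)·log₂(P(3)) = -(1/12)·log₂(1/12) = 0.29875
H(P) = 0.21920 + 0.29875 + 0.29875 = 0.81670 bits

log₂(3) = 1.58496 bits

D_KL(P||U) = 1.58496 - 0.81670 = 0.76826 ≈ 0.7683 bits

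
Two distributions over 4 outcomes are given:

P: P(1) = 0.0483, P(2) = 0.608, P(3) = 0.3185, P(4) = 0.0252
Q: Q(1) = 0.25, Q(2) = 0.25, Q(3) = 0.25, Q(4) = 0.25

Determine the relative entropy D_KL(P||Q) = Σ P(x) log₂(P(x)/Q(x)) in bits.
0.6928 bits

D_KL(P||Q) = Σ P(x) log₂(P(x)/Q(x))

Computing term by term:
  P(1)·log₂(P(1)/Q(1)) = 0.0483·log₂(0.0483/0.25) = -0.11456
  P(2)·log₂(P(2)/Q(2)) = 0.608·log₂(0.608/0.25) = 0.77954
  P(3)·log₂(P(3)/Q(3)) = 0.3185·log₂(0.3185/0.25) = 0.11127
  P(4)·log₂(P(4)/Q(4)) = 0.0252·log₂(0.0252/0.25) = -0.08342

D_KL(P||Q) = -0.11456 + 0.77954 + 0.11127 - 0.08342 = 0.69283 ≈ 0.6928 bits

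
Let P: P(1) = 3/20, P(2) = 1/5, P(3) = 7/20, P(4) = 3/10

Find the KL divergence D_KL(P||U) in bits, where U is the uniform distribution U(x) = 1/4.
0.0739 bits

U(i) = 1/4 for all i

D_KL(P||U) = Σ P(x) log₂(P(x) / (1/4))
           = Σ P(x) log₂(P(x)) + log₂(4)
           = log₂(4) - H(P)

H(P) = -Σ P(x) log₂(P(x)):
  -P(1)·log₂(P(1)) = -(3/20)·log₂(3/20) = 0.41054
  -P(2)·log₂(P(2)) = -(1/5)·log₂(1/5) = 0.46439
  -P(3)·log₂(P(3)) = -(7/20)·log₂(7/20) = 0.53010
  -P(4)·log₂(P(4)) = -(3/10)·log₂(3/10) = 0.52109
H(P) = 0.41054 + 0.46439 + 0.53010 + 0.52109 = 1.92612 bits

log₂(4) = 2.00000 bits

D_KL(P||U) = 2.00000 - 1.92612 = 0.07388 ≈ 0.0739 bits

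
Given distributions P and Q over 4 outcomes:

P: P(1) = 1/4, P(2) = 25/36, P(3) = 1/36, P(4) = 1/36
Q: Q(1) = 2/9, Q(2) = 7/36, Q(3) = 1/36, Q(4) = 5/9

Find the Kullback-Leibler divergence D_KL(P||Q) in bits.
1.1978 bits

D_KL(P||Q) = Σ P(x) log₂(P(x)/Q(x))

Computing term by term:
  P(1)·log₂(P(1)/Q(1)) = (1/4)·log₂((1/4)/(2/9)) = 0.04248
  P(2)·log₂(P(2)/Q(2)) = (25/36)·log₂((25/36)/(7/36)) = 1.27535
  P(3)·log₂(P(3)/Q(3)) = (1/36)·log₂((1/36)/(1/36)) = 0.00000
  P(4)·log₂(P(4)/Q(4)) = (1/36)·log₂((1/36)/(5/9)) = -0.12005

D_KL(P||Q) = 0.04248 + 1.27535 + 0.00000 - 0.12005 = 1.19778 ≈ 1.1978 bits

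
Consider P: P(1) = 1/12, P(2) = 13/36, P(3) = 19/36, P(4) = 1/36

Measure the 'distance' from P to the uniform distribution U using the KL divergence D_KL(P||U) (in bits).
0.5404 bits

U(i) = 1/4 for all i

D_KL(P||U) = Σ P(x) log₂(P(x) / (1/4))
           = Σ P(x) log₂(P(x)) + log₂(4)
           = log₂(4) - H(P)

H(P) = -Σ P(x) log₂(P(x)):
  -P(1)·log₂(P(1)) = -(1/12)·log₂(1/12) = 0.29875
  -P(2)·log₂(P(2)) = -(13/36)·log₂(13/36) = 0.53065
  -P(3)·log₂(P(3)) = -(19/36)·log₂(19/36) = 0.48661
  -P(4)·log₂(P(4)) = -(1/36)·log₂(1/36) = 0.14361
H(P) = 0.29875 + 0.53065 + 0.48661 + 0.14361 = 1.45962 bits

log₂(4) = 2.00000 bits

D_KL(P||U) = 2.00000 - 1.45962 = 0.54038 ≈ 0.5404 bits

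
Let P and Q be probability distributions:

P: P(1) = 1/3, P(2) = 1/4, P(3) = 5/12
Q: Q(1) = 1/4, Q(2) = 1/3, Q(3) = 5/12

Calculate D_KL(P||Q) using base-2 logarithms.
0.0346 bits

D_KL(P||Q) = Σ P(x) log₂(P(x)/Q(x))

Computing term by term:
  P(1)·log₂(P(1)/Q(1)) = (1/3)·log₂((1/3)/(1/4)) = 0.13835
  P(2)·log₂(P(2)/Q(2)) = (1/4)·log₂((1/4)/(1/3)) = -0.10376
  P(3)·log₂(P(3)/Q(3)) = (5/12)·log₂((5/12)/(5/12)) = 0.00000

D_KL(P||Q) = 0.13835 - 0.10376 + 0.00000 = 0.03459 ≈ 0.0346 bits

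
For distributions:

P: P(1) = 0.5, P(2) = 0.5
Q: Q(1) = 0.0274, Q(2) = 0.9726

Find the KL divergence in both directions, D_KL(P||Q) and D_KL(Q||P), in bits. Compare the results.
D_KL(P||Q) = 1.6149 bits, D_KL(Q||P) = 0.8188 bits. D_KL(P||Q) is larger than D_KL(Q||P) by 0.7961 bits; the two directions differ.

D_KL(P||Q) = Σ P(x) log₂(P(x)/Q(x))

Computing term by term:
  P(1)·log₂(P(1)/Q(1)) = 0.5·log₂(0.5/0.0274) = 2.09484
  P(2)·log₂(P(2)/Q(2)) = 0.5·log₂(0.5/0.9726) = -0.47996

D_KL(P||Q) = 2.09484 - 0.47996 = 1.61488 ≈ 1.6149 bits

D_KL(Q||P) = Σ Q(x) log₂(Q(x)/P(x))

Computing term by term:
  Q(1)·log₂(Q(1)/P(1)) = 0.0274·log₂(0.0274/0.5) = -0.11480
  Q(2)·log₂(Q(2)/P(2)) = 0.9726·log₂(0.9726/0.5) = 0.93362

D_KL(Q||P) = -0.11480 + 0.93362 = 0.81882 ≈ 0.8188 bits

These are NOT equal (difference: 0.7961 bits). KL divergence is asymmetric: D_KL(P||Q) ≠ D_KL(Q||P) in general.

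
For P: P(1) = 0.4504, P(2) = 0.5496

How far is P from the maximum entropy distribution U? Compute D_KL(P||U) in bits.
0.0071 bits

U(i) = 1/2 for all i

D_KL(P||U) = Σ P(x) log₂(P(x) / (1/2))
           = Σ P(x) log₂(P(x)) + log₂(2)
           = log₂(2) - H(P)

H(P) = -Σ P(x) log₂(P(x)):
  -P(1)·log₂(P(1)) = -(0.4504)·log₂(0.4504) = 0.51828
  -P(2)·log₂(P(2)) = -(0.5496)·log₂(0.5496) = 0.47460
H(P) = 0.51828 + 0.47460 = 0.99288 bits

log₂(2) = 1.00000 bits

D_KL(P||U) = 1.00000 - 0.99288 = 0.00712 ≈ 0.0071 bits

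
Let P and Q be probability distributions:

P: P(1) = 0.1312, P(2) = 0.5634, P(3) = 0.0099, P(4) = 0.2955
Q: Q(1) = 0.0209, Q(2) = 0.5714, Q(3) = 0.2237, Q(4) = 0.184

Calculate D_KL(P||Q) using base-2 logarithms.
0.4937 bits

D_KL(P||Q) = Σ P(x) log₂(P(x)/Q(x))

Computing term by term:
  P(1)·log₂(P(1)/Q(1)) = 0.1312·log₂(0.1312/0.0209) = 0.34771
  P(2)·log₂(P(2)/Q(2)) = 0.5634·log₂(0.5634/0.5714) = -0.01146
  P(3)·log₂(P(3)/Q(3)) = 0.0099·log₂(0.0099/0.2237) = -0.04453
  P(4)·log₂(P(4)/Q(4)) = 0.2955·log₂(0.2955/0.184) = 0.20196

D_KL(P||Q) = 0.34771 - 0.01146 - 0.04453 + 0.20196 = 0.49368 ≈ 0.4937 bits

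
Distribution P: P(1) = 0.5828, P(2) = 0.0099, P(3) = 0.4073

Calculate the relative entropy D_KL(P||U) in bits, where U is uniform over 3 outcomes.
0.5373 bits

U(i) = 1/3 for all i

D_KL(P||U) = Σ P(x) log₂(P(x) / (1/3))
           = Σ P(x) log₂(P(x)) + log₂(3)
           = log₂(3) - H(P)

H(P) = -Σ P(x) log₂(P(x)):
  -P(1)·log₂(P(1)) = -(0.5828)·log₂(0.5828) = 0.45396
  -P(2)·log₂(P(2)) = -(0.0099)·log₂(0.0099) = 0.06592
  -P(3)·log₂(P(3)) = -(0.4073)·log₂(0.4073) = 0.52779
H(P) = 0.45396 + 0.06592 + 0.52779 = 1.04767 bits

log₂(3) = 1.58496 bits

D_KL(P||U) = 1.58496 - 1.04767 = 0.53729 ≈ 0.5373 bits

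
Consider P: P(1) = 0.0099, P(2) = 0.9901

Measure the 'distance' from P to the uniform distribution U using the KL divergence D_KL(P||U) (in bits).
0.9199 bits

U(i) = 1/2 for all i

D_KL(P||U) = Σ P(x) log₂(P(x) / (1/2))
           = Σ P(x) log₂(P(x)) + log₂(2)
           = log₂(2) - H(P)

H(P) = -Σ P(x) log₂(P(x)):
  -P(1)·log₂(P(1)) = -(0.0099)·log₂(0.0099) = 0.06592
  -P(2)·log₂(P(2)) = -(0.9901)·log₂(0.9901) = 0.01421
H(P) = 0.06592 + 0.01421 = 0.08013 bits

log₂(2) = 1.00000 bits

D_KL(P||U) = 1.00000 - 0.08013 = 0.91987 ≈ 0.9199 bits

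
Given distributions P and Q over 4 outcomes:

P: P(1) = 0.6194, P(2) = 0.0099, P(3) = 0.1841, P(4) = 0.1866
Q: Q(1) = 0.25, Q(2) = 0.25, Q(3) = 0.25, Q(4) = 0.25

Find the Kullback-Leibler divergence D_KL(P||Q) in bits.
0.6046 bits

D_KL(P||Q) = Σ P(x) log₂(P(x)/Q(x))

Computing term by term:
  P(1)·log₂(P(1)/Q(1)) = 0.6194·log₂(0.6194/0.25) = 0.81076
  P(2)·log₂(P(2)/Q(2)) = 0.0099·log₂(0.0099/0.25) = -0.04612
  P(3)·log₂(P(3)/Q(3)) = 0.1841·log₂(0.1841/0.25) = -0.08127
  P(4)·log₂(P(4)/Q(4)) = 0.1866·log₂(0.1866/0.25) = -0.07874

D_KL(P||Q) = 0.81076 - 0.04612 - 0.08127 - 0.07874 = 0.60463 ≈ 0.6046 bits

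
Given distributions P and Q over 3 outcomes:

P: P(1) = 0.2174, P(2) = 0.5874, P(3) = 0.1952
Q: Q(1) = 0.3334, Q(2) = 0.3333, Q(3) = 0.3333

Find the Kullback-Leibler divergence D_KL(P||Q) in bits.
0.1954 bits

D_KL(P||Q) = Σ P(x) log₂(P(x)/Q(x))

Computing term by term:
  P(1)·log₂(P(1)/Q(1)) = 0.2174·log₂(0.2174/0.3334) = -0.13411
  P(2)·log₂(P(2)/Q(2)) = 0.5874·log₂(0.5874/0.3333) = 0.48021
  P(3)·log₂(P(3)/Q(3)) = 0.1952·log₂(0.1952/0.3333) = -0.15067

D_KL(P||Q) = -0.13411 + 0.48021 - 0.15067 = 0.19543 ≈ 0.1954 bits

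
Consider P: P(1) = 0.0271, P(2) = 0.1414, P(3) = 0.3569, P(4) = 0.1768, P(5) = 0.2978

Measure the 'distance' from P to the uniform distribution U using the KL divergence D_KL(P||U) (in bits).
0.2889 bits

U(i) = 1/5 for all i

D_KL(P||U) = Σ P(x) log₂(P(x) / (1/5))
           = Σ P(x) log₂(P(x)) + log₂(5)
           = log₂(5) - H(P)

H(P) = -Σ P(x) log₂(P(x)):
  -P(1)·log₂(P(1)) = -(0.0271)·log₂(0.0271) = 0.14107
  -P(2)·log₂(P(2)) = -(0.1414)·log₂(0.1414) = 0.39905
  -P(3)·log₂(P(3)) = -(0.3569)·log₂(0.3569) = 0.53050
  -P(4)·log₂(P(4)) = -(0.1768)·log₂(0.1768) = 0.44197
  -P(5)·log₂(P(5)) = -(0.2978)·log₂(0.2978) = 0.52043
H(P) = 0.14107 + 0.39905 + 0.53050 + 0.44197 + 0.52043 = 2.03302 bits

log₂(5) = 2.32193 bits

D_KL(P||U) = 2.32193 - 2.03302 = 0.28891 ≈ 0.2889 bits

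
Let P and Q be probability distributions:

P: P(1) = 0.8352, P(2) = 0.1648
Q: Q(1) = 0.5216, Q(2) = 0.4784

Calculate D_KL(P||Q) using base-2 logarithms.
0.3139 bits

D_KL(P||Q) = Σ P(x) log₂(P(x)/Q(x))

Computing term by term:
  P(1)·log₂(P(1)/Q(1)) = 0.8352·log₂(0.8352/0.5216) = 0.56725
  P(2)·log₂(P(2)/Q(2)) = 0.1648·log₂(0.1648/0.4784) = -0.25338

D_KL(P||Q) = 0.56725 - 0.25338 = 0.31387 ≈ 0.3139 bits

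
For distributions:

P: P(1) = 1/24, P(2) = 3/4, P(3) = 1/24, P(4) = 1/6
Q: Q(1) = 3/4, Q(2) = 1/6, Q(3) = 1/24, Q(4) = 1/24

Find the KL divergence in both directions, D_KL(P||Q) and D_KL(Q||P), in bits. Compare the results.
D_KL(P||Q) = 1.7870 bits, D_KL(Q||P) = 2.6825 bits. D_KL(Q||P) is larger than D_KL(P||Q) by 0.8955 bits; the two directions differ.

D_KL(P||Q) = Σ P(x) log₂(P(x)/Q(x))

Computing term by term:
  P(1)·log₂(P(1)/Q(1)) = (1/24)·log₂((1/24)/(3/4)) = -0.17375
  P(2)·log₂(P(2)/Q(2)) = (3/4)·log₂((3/4)/(1/6)) = 1.62744
  P(3)·log₂(P(3)/Q(3)) = (1/24)·log₂((1/24)/(1/24)) = 0.00000
  P(4)·log₂(P(4)/Q(4)) = (1/6)·log₂((1/6)/(1/24)) = 0.33333

D_KL(P||Q) = -0.17375 + 1.62744 + 0.00000 + 0.33333 = 1.78702 ≈ 1.7870 bits

D_KL(Q||P) = Σ Q(x) log₂(Q(x)/P(x))

Computing term by term:
  Q(1)·log₂(Q(1)/P(1)) = (3/4)·log₂((3/4)/(1/24)) = 3.12744
  Q(2)·log₂(Q(2)/P(2)) = (1/6)·log₂((1/6)/(3/4)) = -0.36165
  Q(3)·log₂(Q(3)/P(3)) = (1/24)·log₂((1/24)/(1/24)) = 0.00000
  Q(4)·log₂(Q(4)/P(4)) = (1/24)·log₂((1/24)/(1/6)) = -0.08333

D_KL(Q||P) = 3.12744 - 0.36165 + 0.00000 - 0.08333 = 2.68246 ≈ 2.6825 bits

These are NOT equal (difference: 0.8955 bits). KL divergence is asymmetric: D_KL(P||Q) ≠ D_KL(Q||P) in general.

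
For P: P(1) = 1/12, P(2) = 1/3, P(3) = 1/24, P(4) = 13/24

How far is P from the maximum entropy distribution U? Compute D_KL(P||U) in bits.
0.5028 bits

U(i) = 1/4 for all i

D_KL(P||U) = Σ P(x) log₂(P(x) / (1/4))
           = Σ P(x) log₂(P(x)) + log₂(4)
           = log₂(4) - H(P)

H(P) = -Σ P(x) log₂(P(x)):
  -P(1)·log₂(P(1)) = -(1/12)·log₂(1/12) = 0.29875
  -P(2)·log₂(P(2)) = -(1/3)·log₂(1/3) = 0.52832
  -P(3)·log₂(P(3)) = -(1/24)·log₂(1/24) = 0.19104
  -P(4)·log₂(P(4)) = -(13/24)·log₂(13/24) = 0.47912
H(P) = 0.29875 + 0.52832 + 0.19104 + 0.47912 = 1.49723 bits

log₂(4) = 2.00000 bits

D_KL(P||U) = 2.00000 - 1.49723 = 0.50277 ≈ 0.5028 bits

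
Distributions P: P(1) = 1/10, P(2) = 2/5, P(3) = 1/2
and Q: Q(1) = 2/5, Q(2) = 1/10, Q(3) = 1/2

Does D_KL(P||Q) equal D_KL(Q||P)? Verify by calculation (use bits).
D_KL(P||Q) = 0.6000 bits, D_KL(Q||P) = 0.6000 bits. Yes — for this pair D_KL(P||Q) = D_KL(Q||P).

D_KL(P||Q) = Σ P(x) log₂(P(x)/Q(x))

Computing term by term:
  P(1)·log₂(P(1)/Q(1)) = (1/10)·log₂((1/10)/(2/5)) = -0.20000
  P(2)·log₂(P(2)/Q(2)) = (2/5)·log₂((2/5)/(1/10)) = 0.80000
  P(3)·log₂(P(3)/Q(3)) = (1/2)·log₂((1/2)/(1/2)) = 0.00000

D_KL(P||Q) = -0.20000 + 0.80000 + 0.00000 = 0.60000 ≈ 0.6000 bits

D_KL(Q||P) = Σ Q(x) log₂(Q(x)/P(x))

Computing term by term:
  Q(1)·log₂(Q(1)/P(1)) = (2/5)·log₂((2/5)/(1/10)) = 0.80000
  Q(2)·log₂(Q(2)/P(2)) = (1/10)·log₂((1/10)/(2/5)) = -0.20000
  Q(3)·log₂(Q(3)/P(3)) = (1/2)·log₂((1/2)/(1/2)) = 0.00000

D_KL(Q||P) = 0.80000 - 0.20000 + 0.00000 = 0.60000 ≈ 0.6000 bits

These ARE equal here. Q is P with outcomes relabeled (Q(1) = P(2), Q(2) = P(1)) by a relabeling that is its own inverse, so the two sums contain exactly the same terms in a different order. This is a special case — KL divergence is not symmetric in general: D_KL(P||Q) ≠ D_KL(Q||P) for most P, Q.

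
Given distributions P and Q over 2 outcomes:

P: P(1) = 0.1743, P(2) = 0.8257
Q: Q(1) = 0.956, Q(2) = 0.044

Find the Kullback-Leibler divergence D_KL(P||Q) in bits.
3.0648 bits

D_KL(P||Q) = Σ P(x) log₂(P(x)/Q(x))

Computing term by term:
  P(1)·log₂(P(1)/Q(1)) = 0.1743·log₂(0.1743/0.956) = -0.42798
  P(2)·log₂(P(2)/Q(2)) = 0.8257·log₂(0.8257/0.044) = 3.49275

D_KL(P||Q) = -0.42798 + 3.49275 = 3.06477 ≈ 3.0648 bits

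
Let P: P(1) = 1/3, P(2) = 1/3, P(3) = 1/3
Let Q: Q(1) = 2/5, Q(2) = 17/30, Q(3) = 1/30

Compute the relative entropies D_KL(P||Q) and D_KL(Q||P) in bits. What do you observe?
D_KL(P||Q) = 0.7645 bits, D_KL(Q||P) = 0.4283 bits. The two directions give different values (D_KL(P||Q) exceeds D_KL(Q||P) by 0.3362 bits): KL divergence is asymmetric.

D_KL(P||Q) = Σ P(x) log₂(P(x)/Q(x))

Computing term by term:
  P(1)·log₂(P(1)/Q(1)) = (1/3)·log₂((1/3)/(2/5)) = -0.08768
  P(2)·log₂(P(2)/Q(2)) = (1/3)·log₂((1/3)/(17/30)) = -0.25518
  P(3)·log₂(P(3)/Q(3)) = (1/3)·log₂((1/3)/(1/30)) = 1.10731

D_KL(P||Q) = -0.08768 - 0.25518 + 1.10731 = 0.76445 ≈ 0.7645 bits

D_KL(Q||P) = Σ Q(x) log₂(Q(x)/P(x))

Computing term by term:
  Q(1)·log₂(Q(1)/P(1)) = (2/5)·log₂((2/5)/(1/3)) = 0.10521
  Q(2)·log₂(Q(2)/P(2)) = (17/30)·log₂((17/30)/(1/3)) = 0.43380
  Q(3)·log₂(Q(3)/P(3)) = (1/30)·log₂((1/30)/(1/3)) = -0.11073

D_KL(Q||P) = 0.10521 + 0.43380 - 0.11073 = 0.42828 ≈ 0.4283 bits

These are NOT equal (difference: 0.3362 bits). KL divergence is asymmetric: D_KL(P||Q) ≠ D_KL(Q||P) in general.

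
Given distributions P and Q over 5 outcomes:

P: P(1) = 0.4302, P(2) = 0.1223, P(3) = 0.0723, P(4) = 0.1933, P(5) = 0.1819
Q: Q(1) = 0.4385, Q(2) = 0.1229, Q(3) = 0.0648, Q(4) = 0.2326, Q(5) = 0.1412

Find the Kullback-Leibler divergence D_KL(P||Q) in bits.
0.0136 bits

D_KL(P||Q) = Σ P(x) log₂(P(x)/Q(x))

Computing term by term:
  P(1)·log₂(P(1)/Q(1)) = 0.4302·log₂(0.4302/0.4385) = -0.01186
  P(2)·log₂(P(2)/Q(2)) = 0.1223·log₂(0.1223/0.1229) = -0.00086
  P(3)·log₂(P(3)/Q(3)) = 0.0723·log₂(0.0723/0.0648) = 0.01142
  P(4)·log₂(P(4)/Q(4)) = 0.1933·log₂(0.1933/0.2326) = -0.05161
  P(5)·log₂(P(5)/Q(5)) = 0.1819·log₂(0.1819/0.1412) = 0.06647

D_KL(P||Q) = -0.01186 - 0.00086 + 0.01142 - 0.05161 + 0.06647 = 0.01356 ≈ 0.0136 bits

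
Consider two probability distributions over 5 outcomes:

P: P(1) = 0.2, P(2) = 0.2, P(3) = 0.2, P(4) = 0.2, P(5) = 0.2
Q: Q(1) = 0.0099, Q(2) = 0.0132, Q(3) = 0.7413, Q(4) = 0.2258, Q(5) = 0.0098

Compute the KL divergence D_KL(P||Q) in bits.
2.1088 bits

D_KL(P||Q) = Σ P(x) log₂(P(x)/Q(x))

Computing term by term:
  P(1)·log₂(P(1)/Q(1)) = 0.2·log₂(0.2/0.0099) = 0.86729
  P(2)·log₂(P(2)/Q(2)) = 0.2·log₂(0.2/0.0132) = 0.78428
  P(3)·log₂(P(3)/Q(3)) = 0.2·log₂(0.2/0.7413) = -0.37801
  P(4)·log₂(P(4)/Q(4)) = 0.2·log₂(0.2/0.2258) = -0.03501
  P(5)·log₂(P(5)/Q(5)) = 0.2·log₂(0.2/0.0098) = 0.87021

D_KL(P||Q) = 0.86729 + 0.78428 - 0.37801 - 0.03501 + 0.87021 = 2.10876 ≈ 2.1088 bits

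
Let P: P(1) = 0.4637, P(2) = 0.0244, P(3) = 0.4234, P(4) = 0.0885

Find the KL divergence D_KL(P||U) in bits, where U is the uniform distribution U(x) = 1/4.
0.5206 bits

U(i) = 1/4 for all i

D_KL(P||U) = Σ P(x) log₂(P(x) / (1/4))
           = Σ P(x) log₂(P(x)) + log₂(4)
           = log₂(4) - H(P)

H(P) = -Σ P(x) log₂(P(x)):
  -P(1)·log₂(P(1)) = -(0.4637)·log₂(0.4637) = 0.51412
  -P(2)·log₂(P(2)) = -(0.0244)·log₂(0.0244) = 0.13071
  -P(3)·log₂(P(3)) = -(0.4234)·log₂(0.4234) = 0.52498
  -P(4)·log₂(P(4)) = -(0.0885)·log₂(0.0885) = 0.30959
H(P) = 0.51412 + 0.13071 + 0.52498 + 0.30959 = 1.47940 bits

log₂(4) = 2.00000 bits

D_KL(P||U) = 2.00000 - 1.47940 = 0.52060 ≈ 0.5206 bits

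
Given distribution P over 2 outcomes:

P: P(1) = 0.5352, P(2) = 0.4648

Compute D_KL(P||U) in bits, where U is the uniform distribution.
0.0036 bits

U(i) = 1/2 for all i

D_KL(P||U) = Σ P(x) log₂(P(x) / (1/2))
           = Σ P(x) log₂(P(x)) + log₂(2)
           = log₂(2) - H(P)

H(P) = -Σ P(x) log₂(P(x)):
  -P(1)·log₂(P(1)) = -(0.5352)·log₂(0.5352) = 0.48267
  -P(2)·log₂(P(2)) = -(0.4648)·log₂(0.4648) = 0.51375
H(P) = 0.48267 + 0.51375 = 0.99642 bits

log₂(2) = 1.00000 bits

D_KL(P||U) = 1.00000 - 0.99642 = 0.00358 ≈ 0.0036 bits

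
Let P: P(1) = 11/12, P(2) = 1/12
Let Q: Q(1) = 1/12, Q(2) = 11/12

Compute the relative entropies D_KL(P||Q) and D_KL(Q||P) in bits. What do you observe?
D_KL(P||Q) = 2.8829 bits, D_KL(Q||P) = 2.8829 bits. The two directions give the same value here, because Q is a self-inverse relabeling of P; in general KL divergence is asymmetric.

D_KL(P||Q) = Σ P(x) log₂(P(x)/Q(x))

Computing term by term:
  P(1)·log₂(P(1)/Q(1)) = (11/12)·log₂((11/12)/(1/12)) = 3.17115
  P(2)·log₂(P(2)/Q(2)) = (1/12)·log₂((1/12)/(11/12)) = -0.28829

D_KL(P||Q) = 3.17115 - 0.28829 = 2.88286 ≈ 2.8829 bits

D_KL(Q||P) = Σ Q(x) log₂(Q(x)/P(x))

Computing term by term:
  Q(1)·log₂(Q(1)/P(1)) = (1/12)·log₂((1/12)/(11/12)) = -0.28829
  Q(2)·log₂(Q(2)/P(2)) = (11/12)·log₂((11/12)/(1/12)) = 3.17115

D_KL(Q||P) = -0.28829 + 3.17115 = 2.88286 ≈ 2.8829 bits

These ARE equal here. Q is P with outcomes relabeled (Q(1) = P(2), Q(2) = P(1)) by a relabeling that is its own inverse, so the two sums contain exactly the same terms in a different order. This is a special case — KL divergence is not symmetric in general: D_KL(P||Q) ≠ D_KL(Q||P) for most P, Q.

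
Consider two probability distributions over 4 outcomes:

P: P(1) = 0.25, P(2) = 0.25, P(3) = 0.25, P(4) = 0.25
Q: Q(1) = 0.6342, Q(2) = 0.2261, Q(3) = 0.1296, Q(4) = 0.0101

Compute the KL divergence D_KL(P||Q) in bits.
1.0948 bits

D_KL(P||Q) = Σ P(x) log₂(P(x)/Q(x))

Computing term by term:
  P(1)·log₂(P(1)/Q(1)) = 0.25·log₂(0.25/0.6342) = -0.33575
  P(2)·log₂(P(2)/Q(2)) = 0.25·log₂(0.25/0.2261) = 0.03624
  P(3)·log₂(P(3)/Q(3)) = 0.25·log₂(0.25/0.1296) = 0.23697
  P(4)·log₂(P(4)/Q(4)) = 0.25·log₂(0.25/0.0101) = 1.15738

D_KL(P||Q) = -0.33575 + 0.03624 + 0.23697 + 1.15738 = 1.09484 ≈ 1.0948 bits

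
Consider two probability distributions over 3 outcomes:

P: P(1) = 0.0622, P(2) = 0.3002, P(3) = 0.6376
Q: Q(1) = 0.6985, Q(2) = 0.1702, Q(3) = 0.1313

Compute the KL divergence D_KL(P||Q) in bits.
1.4823 bits

D_KL(P||Q) = Σ P(x) log₂(P(x)/Q(x))

Computing term by term:
  P(1)·log₂(P(1)/Q(1)) = 0.0622·log₂(0.0622/0.6985) = -0.21703
  P(2)·log₂(P(2)/Q(2)) = 0.3002·log₂(0.3002/0.1702) = 0.24577
  P(3)·log₂(P(3)/Q(3)) = 0.6376·log₂(0.6376/0.1313) = 1.45359

D_KL(P||Q) = -0.21703 + 0.24577 + 1.45359 = 1.48233 ≈ 1.4823 bits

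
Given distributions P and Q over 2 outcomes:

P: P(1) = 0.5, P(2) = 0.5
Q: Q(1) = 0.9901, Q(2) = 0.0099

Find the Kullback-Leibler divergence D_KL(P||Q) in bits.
2.3364 bits

D_KL(P||Q) = Σ P(x) log₂(P(x)/Q(x))

Computing term by term:
  P(1)·log₂(P(1)/Q(1)) = 0.5·log₂(0.5/0.9901) = -0.49282
  P(2)·log₂(P(2)/Q(2)) = 0.5·log₂(0.5/0.0099) = 2.82918

D_KL(P||Q) = -0.49282 + 2.82918 = 2.33636 ≈ 2.3364 bits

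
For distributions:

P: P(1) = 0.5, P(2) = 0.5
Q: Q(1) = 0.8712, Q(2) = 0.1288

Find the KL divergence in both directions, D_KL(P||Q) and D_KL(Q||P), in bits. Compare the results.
D_KL(P||Q) = 0.5779 bits, D_KL(Q||P) = 0.4459 bits. D_KL(P||Q) is larger than D_KL(Q||P) by 0.1320 bits; the two directions differ.

D_KL(P||Q) = Σ P(x) log₂(P(x)/Q(x))

Computing term by term:
  P(1)·log₂(P(1)/Q(1)) = 0.5·log₂(0.5/0.8712) = -0.40054
  P(2)·log₂(P(2)/Q(2)) = 0.5·log₂(0.5/0.1288) = 0.97840

D_KL(P||Q) = -0.40054 + 0.97840 = 0.57786 ≈ 0.5779 bits

D_KL(Q||P) = Σ Q(x) log₂(Q(x)/P(x))

Computing term by term:
  Q(1)·log₂(Q(1)/P(1)) = 0.8712·log₂(0.8712/0.5) = 0.69790
  Q(2)·log₂(Q(2)/P(2)) = 0.1288·log₂(0.1288/0.5) = -0.25204

D_KL(Q||P) = 0.69790 - 0.25204 = 0.44586 ≈ 0.4459 bits

These are NOT equal (difference: 0.1320 bits). KL divergence is asymmetric: D_KL(P||Q) ≠ D_KL(Q||P) in general.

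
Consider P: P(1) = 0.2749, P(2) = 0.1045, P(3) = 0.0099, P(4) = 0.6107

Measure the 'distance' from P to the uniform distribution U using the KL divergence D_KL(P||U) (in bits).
0.6469 bits

U(i) = 1/4 for all i

D_KL(P||U) = Σ P(x) log₂(P(x) / (1/4))
           = Σ P(x) log₂(P(x)) + log₂(4)
           = log₂(4) - H(P)

H(P) = -Σ P(x) log₂(P(x)):
  -P(1)·log₂(P(1)) = -(0.2749)·log₂(0.2749) = 0.51214
  -P(2)·log₂(P(2)) = -(0.1045)·log₂(0.1045) = 0.34051
  -P(3)·log₂(P(3)) = -(0.0099)·log₂(0.0099) = 0.06592
  -P(4)·log₂(P(4)) = -(0.6107)·log₂(0.6107) = 0.43449
H(P) = 0.51214 + 0.34051 + 0.06592 + 0.43449 = 1.35306 bits

log₂(4) = 2.00000 bits

D_KL(P||U) = 2.00000 - 1.35306 = 0.64694 ≈ 0.6469 bits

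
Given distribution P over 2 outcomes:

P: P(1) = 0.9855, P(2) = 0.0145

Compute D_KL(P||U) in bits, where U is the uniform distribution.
0.8907 bits

U(i) = 1/2 for all i

D_KL(P||U) = Σ P(x) log₂(P(x) / (1/2))
           = Σ P(x) log₂(P(x)) + log₂(2)
           = log₂(2) - H(P)

H(P) = -Σ P(x) log₂(P(x)):
  -P(1)·log₂(P(1)) = -(0.9855)·log₂(0.9855) = 0.02077
  -P(2)·log₂(P(2)) = -(0.0145)·log₂(0.0145) = 0.08856
H(P) = 0.02077 + 0.08856 = 0.10933 bits

log₂(2) = 1.00000 bits

D_KL(P||U) = 1.00000 - 0.10933 = 0.89067 ≈ 0.8907 bits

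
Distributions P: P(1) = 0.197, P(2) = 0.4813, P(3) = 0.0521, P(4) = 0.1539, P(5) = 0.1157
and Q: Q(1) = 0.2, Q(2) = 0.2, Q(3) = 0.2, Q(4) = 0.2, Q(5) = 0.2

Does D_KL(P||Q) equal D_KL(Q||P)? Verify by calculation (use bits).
D_KL(P||Q) = 0.3548 bits, D_KL(Q||P) = 0.3726 bits. No — D_KL(P||Q) ≠ D_KL(Q||P) for this pair.

D_KL(P||Q) = Σ P(x) log₂(P(x)/Q(x))

Computing term by term:
  P(1)·log₂(P(1)/Q(1)) = 0.197·log₂(0.197/0.2) = -0.00430
  P(2)·log₂(P(2)/Q(2)) = 0.4813·log₂(0.4813/0.2) = 0.60978
  P(3)·log₂(P(3)/Q(3)) = 0.0521·log₂(0.0521/0.2) = -0.10111
  P(4)·log₂(P(4)/Q(4)) = 0.1539·log₂(0.1539/0.2) = -0.05818
  P(5)·log₂(P(5)/Q(5)) = 0.1157·log₂(0.1157/0.2) = -0.09136

D_KL(P||Q) = -0.00430 + 0.60978 - 0.10111 - 0.05818 - 0.09136 = 0.35483 ≈ 0.3548 bits

D_KL(Q||P) = Σ Q(x) log₂(Q(x)/P(x))

Computing term by term:
  Q(1)·log₂(Q(1)/P(1)) = 0.2·log₂(0.2/0.197) = 0.00436
  Q(2)·log₂(Q(2)/P(2)) = 0.2·log₂(0.2/0.4813) = -0.25339
  Q(3)·log₂(Q(3)/P(3)) = 0.2·log₂(0.2/0.0521) = 0.38813
  Q(4)·log₂(Q(4)/P(4)) = 0.2·log₂(0.2/0.1539) = 0.07560
  Q(5)·log₂(Q(5)/P(5)) = 0.2·log₂(0.2/0.1157) = 0.15792

D_KL(Q||P) = 0.00436 - 0.25339 + 0.38813 + 0.07560 + 0.15792 = 0.37262 ≈ 0.3726 bits

These are NOT equal (difference: 0.0178 bits). KL divergence is asymmetric: D_KL(P||Q) ≠ D_KL(Q||P) in general.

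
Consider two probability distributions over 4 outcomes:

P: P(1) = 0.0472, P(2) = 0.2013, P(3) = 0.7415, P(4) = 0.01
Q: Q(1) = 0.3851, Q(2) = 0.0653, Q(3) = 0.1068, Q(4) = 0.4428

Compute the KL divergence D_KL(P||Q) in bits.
2.2022 bits

D_KL(P||Q) = Σ P(x) log₂(P(x)/Q(x))

Computing term by term:
  P(1)·log₂(P(1)/Q(1)) = 0.0472·log₂(0.0472/0.3851) = -0.14294
  P(2)·log₂(P(2)/Q(2)) = 0.2013·log₂(0.2013/0.0653) = 0.32695
  P(3)·log₂(P(3)/Q(3)) = 0.7415·log₂(0.7415/0.1068) = 2.07289
  P(4)·log₂(P(4)/Q(4)) = 0.01·log₂(0.01/0.4428) = -0.05469

D_KL(P||Q) = -0.14294 + 0.32695 + 2.07289 - 0.05469 = 2.20221 ≈ 2.2022 bits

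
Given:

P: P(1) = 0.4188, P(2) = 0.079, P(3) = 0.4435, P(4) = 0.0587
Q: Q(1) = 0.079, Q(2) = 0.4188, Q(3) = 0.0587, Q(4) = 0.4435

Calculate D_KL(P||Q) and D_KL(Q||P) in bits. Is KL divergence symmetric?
D_KL(P||Q) = 1.9403 bits, D_KL(Q||P) = 1.9403 bits. The two values coincide for this particular pair, but no — KL divergence is not symmetric in general.

D_KL(P||Q) = Σ P(x) log₂(P(x)/Q(x))

Computing term by term:
  P(1)·log₂(P(1)/Q(1)) = 0.4188·log₂(0.4188/0.079) = 1.00777
  P(2)·log₂(P(2)/Q(2)) = 0.079·log₂(0.079/0.4188) = -0.19010
  P(3)·log₂(P(3)/Q(3)) = 0.4435·log₂(0.4435/0.0587) = 1.29391
  P(4)·log₂(P(4)/Q(4)) = 0.0587·log₂(0.0587/0.4435) = -0.17126

D_KL(P||Q) = 1.00777 - 0.19010 + 1.29391 - 0.17126 = 1.94032 ≈ 1.9403 bits

D_KL(Q||P) = Σ Q(x) log₂(Q(x)/P(x))

Computing term by term:
  Q(1)·log₂(Q(1)/P(1)) = 0.079·log₂(0.079/0.4188) = -0.19010
  Q(2)·log₂(Q(2)/P(2)) = 0.4188·log₂(0.4188/0.079) = 1.00777
  Q(3)·log₂(Q(3)/P(3)) = 0.0587·log₂(0.0587/0.4435) = -0.17126
  Q(4)·log₂(Q(4)/P(4)) = 0.4435·log₂(0.4435/0.0587) = 1.29391

D_KL(Q||P) = -0.19010 + 1.00777 - 0.17126 + 1.29391 = 1.94032 ≈ 1.9403 bits

These ARE equal here. Q is P with outcomes relabeled (Q(1) = P(2), Q(2) = P(1), Q(3) = P(4), Q(4) = P(3)) by a relabeling that is its own inverse, so the two sums contain exactly the same terms in a different order. This is a special case — KL divergence is not symmetric in general: D_KL(P||Q) ≠ D_KL(Q||P) for most P, Q.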